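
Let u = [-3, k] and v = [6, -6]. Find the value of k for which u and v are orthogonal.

u · v = (-3)·6 + k·(-6) = -18 - 6k
Set equal to 0: -6k = 18, so k = -3.

-3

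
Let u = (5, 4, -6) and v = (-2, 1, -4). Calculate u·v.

u · v = 5·(-2) + 4·1 + (-6)·(-4) = -10 + 4 + 24 = 18

18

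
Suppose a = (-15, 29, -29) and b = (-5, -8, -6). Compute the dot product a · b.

17

a · b = (-15)·(-5) + 29·(-8) + (-29)·(-6) = 75 - 232 + 174 = 17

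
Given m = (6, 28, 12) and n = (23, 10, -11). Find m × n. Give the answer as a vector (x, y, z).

i: 28·(-11) - 12·10 = -308 - 120 = -428
j: 12·23 - 6·(-11) = 276 - (-66) = 342
k: 6·10 - 28·23 = 60 - 644 = -584
m × n = (-428, 342, -584)

(-428, 342, -584)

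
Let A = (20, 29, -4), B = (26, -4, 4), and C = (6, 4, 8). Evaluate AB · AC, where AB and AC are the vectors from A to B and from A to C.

AB = B − A = (6, -33, 8)
AC = C − A = (-14, -25, 12)
AB · AC = 6·(-14) + (-33)·(-25) + 8·12 = -84 + 825 + 96 = 837

837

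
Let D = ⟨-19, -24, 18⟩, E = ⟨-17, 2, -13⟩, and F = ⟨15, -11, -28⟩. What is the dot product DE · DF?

DE = E − D = (2, 26, -31)
DF = F − D = (34, 13, -46)
DE · DF = 2·34 + 26·13 + (-31)·(-46) = 68 + 338 + 1426 = 1832

1832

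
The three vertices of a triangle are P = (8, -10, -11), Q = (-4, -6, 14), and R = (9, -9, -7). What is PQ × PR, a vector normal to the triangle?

(-9, 73, -16)

PQ = (-12, 4, 25)
PR = (1, 1, 4)
i: 4·4 - 25·1 = 16 - 25 = -9
j: 25·1 - (-12)·4 = 25 - (-48) = 73
k: (-12)·1 - 4·1 = -12 - 4 = -16
PQ × PR = (-9, 73, -16)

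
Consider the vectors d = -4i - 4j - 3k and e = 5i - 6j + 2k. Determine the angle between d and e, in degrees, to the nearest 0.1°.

d · e = (-4)·5 + (-4)·(-6) + (-3)·2 = -20 + 24 - 6 = -2
|d|² = 16 + 16 + 9 = 41,  |d| = √41 ≈ 6.403124
|e|² = 25 + 36 + 4 = 65,  |e| = √65 ≈ 8.062258
cos θ = -2 / (6.403124 · 8.062258) ≈ -0.03874
θ = arccos(-0.03874) ≈ 92.2°

92.2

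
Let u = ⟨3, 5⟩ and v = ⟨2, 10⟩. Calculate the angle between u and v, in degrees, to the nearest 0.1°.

19.7

u · v = 3·2 + 5·10 = 6 + 50 = 56
|u|² = 9 + 25 = 34,  |u| = √34 ≈ 5.830952
|v|² = 4 + 100 = 104,  |v| = √104 ≈ 10.198039
cos θ = 56 / (5.830952 · 10.198039) ≈ 0.94174
θ = arccos(0.94174) ≈ 19.7°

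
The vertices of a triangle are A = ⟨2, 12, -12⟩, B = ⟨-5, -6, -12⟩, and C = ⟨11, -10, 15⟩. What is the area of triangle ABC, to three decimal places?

304.866

AB = (-7, -18, 0),  AC = (9, -22, 27)
i: (-18)·27 - 0·(-22) = -486 - 0 = -486
j: 0·9 - (-7)·27 = 0 - (-189) = 189
k: (-7)·(-22) - (-18)·9 = 154 - (-162) = 316
AB × AC = (-486, 189, 316)
|AB × AC| = √371773 ≈ 609.7319
area = ½ · 609.7319 ≈ 304.866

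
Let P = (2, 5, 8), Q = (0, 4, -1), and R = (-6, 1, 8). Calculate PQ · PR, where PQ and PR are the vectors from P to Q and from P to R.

20

PQ = Q − P = (-2, -1, -9)
PR = R − P = (-8, -4, 0)
PQ · PR = (-2)·(-8) + (-1)·(-4) + (-9)·0 = 16 + 4 + 0 = 20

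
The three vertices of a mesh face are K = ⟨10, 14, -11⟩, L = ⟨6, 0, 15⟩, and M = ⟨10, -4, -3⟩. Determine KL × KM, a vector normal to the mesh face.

KL = (-4, -14, 26)
KM = (0, -18, 8)
i: (-14)·8 - 26·(-18) = -112 - (-468) = 356
j: 26·0 - (-4)·8 = 0 - (-32) = 32
k: (-4)·(-18) - (-14)·0 = 72 - 0 = 72
KL × KM = (356, 32, 72)

(356, 32, 72)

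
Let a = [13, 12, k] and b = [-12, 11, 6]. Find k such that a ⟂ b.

4

a · b = 13·(-12) + 12·11 + k·6 = -24 + 6k
Set equal to 0: 6k = 24, so k = 4.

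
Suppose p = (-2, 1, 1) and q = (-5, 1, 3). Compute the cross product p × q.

i: 1·3 - 1·1 = 3 - 1 = 2
j: 1·(-5) - (-2)·3 = -5 - (-6) = 1
k: (-2)·1 - 1·(-5) = -2 - (-5) = 3
p × q = (2, 1, 3)

(2, 1, 3)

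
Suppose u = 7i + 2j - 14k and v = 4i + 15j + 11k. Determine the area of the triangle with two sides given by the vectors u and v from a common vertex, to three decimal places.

i: 2·11 - (-14)·15 = 22 - (-210) = 232
j: (-14)·4 - 7·11 = -56 - 77 = -133
k: 7·15 - 2·4 = 105 - 8 = 97
u × v = (232, -133, 97)
|u × v| = √(232² + (-133)² + 97²) = √80922 ≈ 284.4679
area = ½ · 284.4679 ≈ 142.234

142.234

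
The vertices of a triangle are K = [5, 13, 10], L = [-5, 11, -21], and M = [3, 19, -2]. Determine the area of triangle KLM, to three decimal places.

KL = (-10, -2, -31),  KM = (-2, 6, -12)
i: (-2)·(-12) - (-31)·6 = 24 - (-186) = 210
j: (-31)·(-2) - (-10)·(-12) = 62 - 120 = -58
k: (-10)·6 - (-2)·(-2) = -60 - 4 = -64
KL × KM = (210, -58, -64)
|KL × KM| = √51560 ≈ 227.0683
area = ½ · 227.0683 ≈ 113.534

113.534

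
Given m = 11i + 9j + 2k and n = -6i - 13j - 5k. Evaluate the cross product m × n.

(-19, 43, -89)

i: 9·(-5) - 2·(-13) = -45 - (-26) = -19
j: 2·(-6) - 11·(-5) = -12 - (-55) = 43
k: 11·(-13) - 9·(-6) = -143 - (-54) = -89
m × n = (-19, 43, -89)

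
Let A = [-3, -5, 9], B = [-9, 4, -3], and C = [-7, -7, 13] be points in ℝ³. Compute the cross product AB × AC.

(12, 72, 48)

AB = (-6, 9, -12)
AC = (-4, -2, 4)
i: 9·4 - (-12)·(-2) = 36 - 24 = 12
j: (-12)·(-4) - (-6)·4 = 48 - (-24) = 72
k: (-6)·(-2) - 9·(-4) = 12 - (-36) = 48
AB × AC = (12, 72, 48)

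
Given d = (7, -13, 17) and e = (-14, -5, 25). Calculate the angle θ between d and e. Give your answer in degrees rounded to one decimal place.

d · e = 7·(-14) + (-13)·(-5) + 17·25 = -98 + 65 + 425 = 392
|d|² = 49 + 169 + 289 = 507,  |d| = √507 ≈ 22.516660
|e|² = 196 + 25 + 625 = 846,  |e| = √846 ≈ 29.086079
cos θ = 392 / (22.516660 · 29.086079) ≈ 0.59855
θ = arccos(0.59855) ≈ 53.2°

53.2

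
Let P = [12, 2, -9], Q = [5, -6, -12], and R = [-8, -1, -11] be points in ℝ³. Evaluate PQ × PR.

(7, 46, -139)

PQ = (-7, -8, -3)
PR = (-20, -3, -2)
i: (-8)·(-2) - (-3)·(-3) = 16 - 9 = 7
j: (-3)·(-20) - (-7)·(-2) = 60 - 14 = 46
k: (-7)·(-3) - (-8)·(-20) = 21 - 160 = -139
PQ × PR = (7, 46, -139)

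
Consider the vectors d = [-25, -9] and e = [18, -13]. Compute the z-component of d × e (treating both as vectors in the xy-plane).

(-25)·(-13) - (-9)·18 = 325 - (-162) = 487

487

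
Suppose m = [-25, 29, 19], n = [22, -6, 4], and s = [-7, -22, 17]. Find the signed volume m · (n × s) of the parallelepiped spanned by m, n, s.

-21302

n × s:
i: (-6)·17 - 4·(-22) = -102 - (-88) = -14
j: 4·(-7) - 22·17 = -28 - 374 = -402
k: 22·(-22) - (-6)·(-7) = -484 - 42 = -526
n × s = (-14, -402, -526)
m · (n × s) = (-25)·(-14) + 29·(-402) + 19·(-526) = 350 - 11658 - 9994 = -21302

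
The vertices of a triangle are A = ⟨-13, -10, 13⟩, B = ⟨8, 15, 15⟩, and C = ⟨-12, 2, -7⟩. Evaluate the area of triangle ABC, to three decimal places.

355.031

AB = (21, 25, 2),  AC = (1, 12, -20)
i: 25·(-20) - 2·12 = -500 - 24 = -524
j: 2·1 - 21·(-20) = 2 - (-420) = 422
k: 21·12 - 25·1 = 252 - 25 = 227
AB × AC = (-524, 422, 227)
|AB × AC| = √504189 ≈ 710.0627
area = ½ · 710.0627 ≈ 355.031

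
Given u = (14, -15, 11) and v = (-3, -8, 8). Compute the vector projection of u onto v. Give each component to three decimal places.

u · v = 14·(-3) + (-15)·(-8) + 11·8 = -42 + 120 + 88 = 166
|v|² = 9 + 64 + 64 = 137
proj_v u = (166/137) · (-3, -8, 8) ≈ (-3.635, -9.693, 9.693)

(-3.635, -9.693, 9.693)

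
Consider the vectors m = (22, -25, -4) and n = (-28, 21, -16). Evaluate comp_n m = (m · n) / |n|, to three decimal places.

m · n = 22·(-28) + (-25)·21 + (-4)·(-16) = -616 - 525 + 64 = -1077
|n| = √(784 + 441 + 256) = √1481 ≈ 38.4838
comp_n m = -1077 / √1481 ≈ -27.986

-27.986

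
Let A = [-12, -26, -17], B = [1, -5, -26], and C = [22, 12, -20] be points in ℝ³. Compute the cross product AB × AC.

(279, -267, -220)

AB = (13, 21, -9)
AC = (34, 38, -3)
i: 21·(-3) - (-9)·38 = -63 - (-342) = 279
j: (-9)·34 - 13·(-3) = -306 - (-39) = -267
k: 13·38 - 21·34 = 494 - 714 = -220
AB × AC = (279, -267, -220)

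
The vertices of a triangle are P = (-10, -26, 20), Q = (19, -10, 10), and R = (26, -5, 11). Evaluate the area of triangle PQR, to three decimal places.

PQ = (29, 16, -10),  PR = (36, 21, -9)
i: 16·(-9) - (-10)·21 = -144 - (-210) = 66
j: (-10)·36 - 29·(-9) = -360 - (-261) = -99
k: 29·21 - 16·36 = 609 - 576 = 33
PQ × PR = (66, -99, 33)
|PQ × PR| = √15246 ≈ 123.4747
area = ½ · 123.4747 ≈ 61.737

61.737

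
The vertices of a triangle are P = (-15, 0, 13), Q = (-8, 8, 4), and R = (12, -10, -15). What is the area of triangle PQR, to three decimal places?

PQ = (7, 8, -9),  PR = (27, -10, -28)
i: 8·(-28) - (-9)·(-10) = -224 - 90 = -314
j: (-9)·27 - 7·(-28) = -243 - (-196) = -47
k: 7·(-10) - 8·27 = -70 - 216 = -286
PQ × PR = (-314, -47, -286)
|PQ × PR| = √182601 ≈ 427.3184
area = ½ · 427.3184 ≈ 213.659

213.659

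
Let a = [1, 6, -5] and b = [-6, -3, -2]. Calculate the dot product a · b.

a · b = 1·(-6) + 6·(-3) + (-5)·(-2) = -6 - 18 + 10 = -14

-14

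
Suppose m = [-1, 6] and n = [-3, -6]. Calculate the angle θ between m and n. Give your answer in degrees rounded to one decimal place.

144.0

m · n = (-1)·(-3) + 6·(-6) = 3 - 36 = -33
|m|² = 1 + 36 = 37,  |m| = √37 ≈ 6.082763
|n|² = 9 + 36 = 45,  |n| = √45 ≈ 6.708204
cos θ = -33 / (6.082763 · 6.708204) ≈ -0.80874
θ = arccos(-0.80874) ≈ 144.0°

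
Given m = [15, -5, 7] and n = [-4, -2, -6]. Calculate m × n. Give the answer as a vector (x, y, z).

i: (-5)·(-6) - 7·(-2) = 30 - (-14) = 44
j: 7·(-4) - 15·(-6) = -28 - (-90) = 62
k: 15·(-2) - (-5)·(-4) = -30 - 20 = -50
m × n = (44, 62, -50)

(44, 62, -50)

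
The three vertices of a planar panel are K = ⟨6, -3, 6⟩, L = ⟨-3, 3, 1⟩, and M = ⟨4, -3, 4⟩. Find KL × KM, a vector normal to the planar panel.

KL = (-9, 6, -5)
KM = (-2, 0, -2)
i: 6·(-2) - (-5)·0 = -12 - 0 = -12
j: (-5)·(-2) - (-9)·(-2) = 10 - 18 = -8
k: (-9)·0 - 6·(-2) = 0 - (-12) = 12
KL × KM = (-12, -8, 12)

(-12, -8, 12)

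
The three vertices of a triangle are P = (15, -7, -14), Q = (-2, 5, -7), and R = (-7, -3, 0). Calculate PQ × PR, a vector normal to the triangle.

PQ = (-17, 12, 7)
PR = (-22, 4, 14)
i: 12·14 - 7·4 = 168 - 28 = 140
j: 7·(-22) - (-17)·14 = -154 - (-238) = 84
k: (-17)·4 - 12·(-22) = -68 - (-264) = 196
PQ × PR = (140, 84, 196)

(140, 84, 196)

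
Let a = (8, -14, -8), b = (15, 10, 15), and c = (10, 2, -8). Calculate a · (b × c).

-4100

b × c:
i: 10·(-8) - 15·2 = -80 - 30 = -110
j: 15·10 - 15·(-8) = 150 - (-120) = 270
k: 15·2 - 10·10 = 30 - 100 = -70
b × c = (-110, 270, -70)
a · (b × c) = 8·(-110) + (-14)·270 + (-8)·(-70) = -880 - 3780 + 560 = -4100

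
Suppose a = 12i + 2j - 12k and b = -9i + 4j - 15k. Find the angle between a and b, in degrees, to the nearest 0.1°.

74.9

a · b = 12·(-9) + 2·4 + (-12)·(-15) = -108 + 8 + 180 = 80
|a|² = 144 + 4 + 144 = 292,  |a| = √292 ≈ 17.088007
|b|² = 81 + 16 + 225 = 322,  |b| = √322 ≈ 17.944358
cos θ = 80 / (17.088007 · 17.944358) ≈ 0.26090
θ = arccos(0.26090) ≈ 74.9°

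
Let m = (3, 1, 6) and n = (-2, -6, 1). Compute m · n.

m · n = 3·(-2) + 1·(-6) + 6·1 = -6 - 6 + 6 = -6

-6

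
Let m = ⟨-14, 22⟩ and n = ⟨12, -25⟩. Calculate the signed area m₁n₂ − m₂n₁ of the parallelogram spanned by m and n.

86

(-14)·(-25) - 22·12 = 350 - 264 = 86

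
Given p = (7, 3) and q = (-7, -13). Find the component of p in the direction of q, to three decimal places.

-5.960

p · q = 7·(-7) + 3·(-13) = -49 - 39 = -88
|q| = √(49 + 169) = √218 ≈ 14.7648
comp_q p = -88 / √218 ≈ -5.960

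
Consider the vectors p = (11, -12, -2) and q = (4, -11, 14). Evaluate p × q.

i: (-12)·14 - (-2)·(-11) = -168 - 22 = -190
j: (-2)·4 - 11·14 = -8 - 154 = -162
k: 11·(-11) - (-12)·4 = -121 - (-48) = -73
p × q = (-190, -162, -73)

(-190, -162, -73)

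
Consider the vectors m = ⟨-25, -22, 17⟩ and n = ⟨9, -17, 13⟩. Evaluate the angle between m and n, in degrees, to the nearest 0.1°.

m · n = (-25)·9 + (-22)·(-17) + 17·13 = -225 + 374 + 221 = 370
|m|² = 625 + 484 + 289 = 1398,  |m| = √1398 ≈ 37.389838
|n|² = 81 + 289 + 169 = 539,  |n| = √539 ≈ 23.216374
cos θ = 370 / (37.389838 · 23.216374) ≈ 0.42624
θ = arccos(0.42624) ≈ 64.8°

64.8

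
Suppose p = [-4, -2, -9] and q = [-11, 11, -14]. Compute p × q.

i: (-2)·(-14) - (-9)·11 = 28 - (-99) = 127
j: (-9)·(-11) - (-4)·(-14) = 99 - 56 = 43
k: (-4)·11 - (-2)·(-11) = -44 - 22 = -66
p × q = (127, 43, -66)

(127, 43, -66)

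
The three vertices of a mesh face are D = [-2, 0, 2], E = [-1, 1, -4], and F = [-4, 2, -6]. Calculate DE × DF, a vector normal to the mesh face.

DE = (1, 1, -6)
DF = (-2, 2, -8)
i: 1·(-8) - (-6)·2 = -8 - (-12) = 4
j: (-6)·(-2) - 1·(-8) = 12 - (-8) = 20
k: 1·2 - 1·(-2) = 2 - (-2) = 4
DE × DF = (4, 20, 4)

(4, 20, 4)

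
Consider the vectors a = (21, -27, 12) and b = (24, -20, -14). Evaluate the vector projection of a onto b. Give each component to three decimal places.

(17.939, -14.949, -10.464)

a · b = 21·24 + (-27)·(-20) + 12·(-14) = 504 + 540 - 168 = 876
|b|² = 576 + 400 + 196 = 1172
proj_b a = (876/1172) · (24, -20, -14) ≈ (17.939, -14.949, -10.464)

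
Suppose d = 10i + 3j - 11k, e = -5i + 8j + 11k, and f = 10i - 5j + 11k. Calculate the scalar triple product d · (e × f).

e × f:
i: 8·11 - 11·(-5) = 88 - (-55) = 143
j: 11·10 - (-5)·11 = 110 - (-55) = 165
k: (-5)·(-5) - 8·10 = 25 - 80 = -55
e × f = (143, 165, -55)
d · (e × f) = 10·143 + 3·165 + (-11)·(-55) = 1430 + 495 + 605 = 2530

2530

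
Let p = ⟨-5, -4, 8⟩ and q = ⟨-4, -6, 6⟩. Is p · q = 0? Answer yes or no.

no

p · q = (-5)·(-4) + (-4)·(-6) + 8·6 = 20 + 24 + 48 = 92
Nonzero, so the vectors are not orthogonal.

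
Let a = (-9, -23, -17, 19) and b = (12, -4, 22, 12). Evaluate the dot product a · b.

a · b = (-9)·12 + (-23)·(-4) + (-17)·22 + 19·12 = -108 + 92 - 374 + 228 = -162

-162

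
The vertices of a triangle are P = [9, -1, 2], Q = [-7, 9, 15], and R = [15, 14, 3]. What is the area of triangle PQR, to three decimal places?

PQ = (-16, 10, 13),  PR = (6, 15, 1)
i: 10·1 - 13·15 = 10 - 195 = -185
j: 13·6 - (-16)·1 = 78 - (-16) = 94
k: (-16)·15 - 10·6 = -240 - 60 = -300
PQ × PR = (-185, 94, -300)
|PQ × PR| = √133061 ≈ 364.7753
area = ½ · 364.7753 ≈ 182.388

182.388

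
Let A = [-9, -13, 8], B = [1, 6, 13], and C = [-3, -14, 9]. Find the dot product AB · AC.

46

AB = B − A = (10, 19, 5)
AC = C − A = (6, -1, 1)
AB · AC = 10·6 + 19·(-1) + 5·1 = 60 - 19 + 5 = 46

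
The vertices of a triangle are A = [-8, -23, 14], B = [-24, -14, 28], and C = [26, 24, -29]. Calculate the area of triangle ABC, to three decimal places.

AB = (-16, 9, 14),  AC = (34, 47, -43)
i: 9·(-43) - 14·47 = -387 - 658 = -1045
j: 14·34 - (-16)·(-43) = 476 - 688 = -212
k: (-16)·47 - 9·34 = -752 - 306 = -1058
AB × AC = (-1045, -212, -1058)
|AB × AC| = √2256333 ≈ 1502.1095
area = ½ · 1502.1095 ≈ 751.055

751.055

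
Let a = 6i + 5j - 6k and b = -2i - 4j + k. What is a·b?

a · b = 6·(-2) + 5·(-4) + (-6)·1 = -12 - 20 - 6 = -38

-38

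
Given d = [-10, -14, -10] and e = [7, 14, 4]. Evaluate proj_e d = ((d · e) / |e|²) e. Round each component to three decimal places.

(-8.207, -16.414, -4.690)

d · e = (-10)·7 + (-14)·14 + (-10)·4 = -70 - 196 - 40 = -306
|e|² = 49 + 196 + 16 = 261
proj_e d = (-306/261) · (7, 14, 4) ≈ (-8.207, -16.414, -4.690)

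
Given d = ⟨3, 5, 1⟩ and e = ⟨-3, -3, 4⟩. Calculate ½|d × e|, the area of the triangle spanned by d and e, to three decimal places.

i: 5·4 - 1·(-3) = 20 - (-3) = 23
j: 1·(-3) - 3·4 = -3 - 12 = -15
k: 3·(-3) - 5·(-3) = -9 - (-15) = 6
d × e = (23, -15, 6)
|d × e| = √(23² + (-15)² + 6²) = √790 ≈ 28.1069
area = ½ · 28.1069 ≈ 14.053

14.053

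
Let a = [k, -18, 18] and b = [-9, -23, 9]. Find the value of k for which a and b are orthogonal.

64

a · b = k·(-9) + (-18)·(-23) + 18·9 = 576 - 9k
Set equal to 0: -9k = -576, so k = 64.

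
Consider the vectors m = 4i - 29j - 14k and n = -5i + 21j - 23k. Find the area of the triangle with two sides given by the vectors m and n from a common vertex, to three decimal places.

488.233

i: (-29)·(-23) - (-14)·21 = 667 - (-294) = 961
j: (-14)·(-5) - 4·(-23) = 70 - (-92) = 162
k: 4·21 - (-29)·(-5) = 84 - 145 = -61
m × n = (961, 162, -61)
|m × n| = √(961² + 162² + (-61)²) = √953486 ≈ 976.4661
area = ½ · 976.4661 ≈ 488.233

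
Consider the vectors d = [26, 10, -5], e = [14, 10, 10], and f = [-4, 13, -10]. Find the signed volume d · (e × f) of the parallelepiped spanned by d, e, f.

e × f:
i: 10·(-10) - 10·13 = -100 - 130 = -230
j: 10·(-4) - 14·(-10) = -40 - (-140) = 100
k: 14·13 - 10·(-4) = 182 - (-40) = 222
e × f = (-230, 100, 222)
d · (e × f) = 26·(-230) + 10·100 + (-5)·222 = -5980 + 1000 - 1110 = -6090

-6090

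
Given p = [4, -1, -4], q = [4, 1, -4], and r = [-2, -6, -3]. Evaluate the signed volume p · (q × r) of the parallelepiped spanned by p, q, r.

-40

q × r:
i: 1·(-3) - (-4)·(-6) = -3 - 24 = -27
j: (-4)·(-2) - 4·(-3) = 8 - (-12) = 20
k: 4·(-6) - 1·(-2) = -24 - (-2) = -22
q × r = (-27, 20, -22)
p · (q × r) = 4·(-27) + (-1)·20 + (-4)·(-22) = -108 - 20 + 88 = -40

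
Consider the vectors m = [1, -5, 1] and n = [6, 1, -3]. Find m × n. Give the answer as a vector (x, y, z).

(14, 9, 31)

i: (-5)·(-3) - 1·1 = 15 - 1 = 14
j: 1·6 - 1·(-3) = 6 - (-3) = 9
k: 1·1 - (-5)·6 = 1 - (-30) = 31
m × n = (14, 9, 31)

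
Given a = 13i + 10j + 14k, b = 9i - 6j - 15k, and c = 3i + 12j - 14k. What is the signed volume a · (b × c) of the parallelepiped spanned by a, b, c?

6006

b × c:
i: (-6)·(-14) - (-15)·12 = 84 - (-180) = 264
j: (-15)·3 - 9·(-14) = -45 - (-126) = 81
k: 9·12 - (-6)·3 = 108 - (-18) = 126
b × c = (264, 81, 126)
a · (b × c) = 13·264 + 10·81 + 14·126 = 3432 + 810 + 1764 = 6006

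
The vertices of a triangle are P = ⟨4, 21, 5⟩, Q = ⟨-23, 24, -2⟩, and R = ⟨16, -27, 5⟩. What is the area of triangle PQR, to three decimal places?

PQ = (-27, 3, -7),  PR = (12, -48, 0)
i: 3·0 - (-7)·(-48) = 0 - 336 = -336
j: (-7)·12 - (-27)·0 = -84 - 0 = -84
k: (-27)·(-48) - 3·12 = 1296 - 36 = 1260
PQ × PR = (-336, -84, 1260)
|PQ × PR| = √1707552 ≈ 1306.7333
area = ½ · 1306.7333 ≈ 653.367

653.367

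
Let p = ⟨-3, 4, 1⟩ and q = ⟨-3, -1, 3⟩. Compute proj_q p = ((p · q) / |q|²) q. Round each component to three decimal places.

p · q = (-3)·(-3) + 4·(-1) + 1·3 = 9 - 4 + 3 = 8
|q|² = 9 + 1 + 9 = 19
proj_q p = (8/19) · (-3, -1, 3) ≈ (-1.263, -0.421, 1.263)

(-1.263, -0.421, 1.263)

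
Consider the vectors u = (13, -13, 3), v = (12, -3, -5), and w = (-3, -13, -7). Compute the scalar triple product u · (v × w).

-2354

v × w:
i: (-3)·(-7) - (-5)·(-13) = 21 - 65 = -44
j: (-5)·(-3) - 12·(-7) = 15 - (-84) = 99
k: 12·(-13) - (-3)·(-3) = -156 - 9 = -165
v × w = (-44, 99, -165)
u · (v × w) = 13·(-44) + (-13)·99 + 3·(-165) = -572 - 1287 - 495 = -2354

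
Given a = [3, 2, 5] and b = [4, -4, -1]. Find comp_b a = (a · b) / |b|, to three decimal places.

a · b = 3·4 + 2·(-4) + 5·(-1) = 12 - 8 - 5 = -1
|b| = √(16 + 16 + 1) = √33 ≈ 5.7446
comp_b a = -1 / √33 ≈ -0.174

-0.174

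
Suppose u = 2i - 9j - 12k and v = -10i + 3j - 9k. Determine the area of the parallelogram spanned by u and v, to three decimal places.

i: (-9)·(-9) - (-12)·3 = 81 - (-36) = 117
j: (-12)·(-10) - 2·(-9) = 120 - (-18) = 138
k: 2·3 - (-9)·(-10) = 6 - 90 = -84
u × v = (117, 138, -84)
|u × v| = √(117² + 138² + (-84)²) = √39789 ≈ 199.4718

199.472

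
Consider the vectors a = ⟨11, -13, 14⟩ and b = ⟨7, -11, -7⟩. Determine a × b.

(245, 175, -30)

i: (-13)·(-7) - 14·(-11) = 91 - (-154) = 245
j: 14·7 - 11·(-7) = 98 - (-77) = 175
k: 11·(-11) - (-13)·7 = -121 - (-91) = -30
a × b = (245, 175, -30)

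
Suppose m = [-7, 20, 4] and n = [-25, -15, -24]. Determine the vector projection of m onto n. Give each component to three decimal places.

m · n = (-7)·(-25) + 20·(-15) + 4·(-24) = 175 - 300 - 96 = -221
|n|² = 625 + 225 + 576 = 1426
proj_n m = (-221/1426) · (-25, -15, -24) ≈ (3.874, 2.325, 3.719)

(3.874, 2.325, 3.719)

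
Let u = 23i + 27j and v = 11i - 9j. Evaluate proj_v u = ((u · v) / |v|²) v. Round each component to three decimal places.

(0.545, -0.446)

u · v = 23·11 + 27·(-9) = 253 - 243 = 10
|v|² = 121 + 81 = 202
proj_v u = (10/202) · (11, -9) ≈ (0.545, -0.446)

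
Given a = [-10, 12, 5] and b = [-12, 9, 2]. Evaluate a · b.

238

a · b = (-10)·(-12) + 12·9 + 5·2 = 120 + 108 + 10 = 238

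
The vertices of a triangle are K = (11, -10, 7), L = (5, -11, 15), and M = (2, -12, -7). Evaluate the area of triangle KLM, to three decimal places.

79.443

KL = (-6, -1, 8),  KM = (-9, -2, -14)
i: (-1)·(-14) - 8·(-2) = 14 - (-16) = 30
j: 8·(-9) - (-6)·(-14) = -72 - 84 = -156
k: (-6)·(-2) - (-1)·(-9) = 12 - 9 = 3
KL × KM = (30, -156, 3)
|KL × KM| = √25245 ≈ 158.8868
area = ½ · 158.8868 ≈ 79.443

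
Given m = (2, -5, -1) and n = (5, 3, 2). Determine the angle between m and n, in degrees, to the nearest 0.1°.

m · n = 2·5 + (-5)·3 + (-1)·2 = 10 - 15 - 2 = -7
|m|² = 4 + 25 + 1 = 30,  |m| = √30 ≈ 5.477226
|n|² = 25 + 9 + 4 = 38,  |n| = √38 ≈ 6.164414
cos θ = -7 / (5.477226 · 6.164414) ≈ -0.20732
θ = arccos(-0.20732) ≈ 102.0°

102.0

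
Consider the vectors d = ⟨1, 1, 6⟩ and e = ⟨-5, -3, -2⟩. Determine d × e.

i: 1·(-2) - 6·(-3) = -2 - (-18) = 16
j: 6·(-5) - 1·(-2) = -30 - (-2) = -28
k: 1·(-3) - 1·(-5) = -3 - (-5) = 2
d × e = (16, -28, 2)

(16, -28, 2)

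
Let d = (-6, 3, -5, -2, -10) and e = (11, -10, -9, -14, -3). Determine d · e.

d · e = (-6)·11 + 3·(-10) + (-5)·(-9) + (-2)·(-14) + (-10)·(-3) = -66 - 30 + 45 + 28 + 30 = 7

7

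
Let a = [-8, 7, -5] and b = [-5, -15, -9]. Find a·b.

a · b = (-8)·(-5) + 7·(-15) + (-5)·(-9) = 40 - 105 + 45 = -20

-20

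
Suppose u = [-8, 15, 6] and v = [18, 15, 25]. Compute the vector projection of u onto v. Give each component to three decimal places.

(3.542, 2.951, 4.919)

u · v = (-8)·18 + 15·15 + 6·25 = -144 + 225 + 150 = 231
|v|² = 324 + 225 + 625 = 1174
proj_v u = (231/1174) · (18, 15, 25) ≈ (3.542, 2.951, 4.919)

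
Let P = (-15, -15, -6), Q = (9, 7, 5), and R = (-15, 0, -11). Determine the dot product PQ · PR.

PQ = Q − P = (24, 22, 11)
PR = R − P = (0, 15, -5)
PQ · PR = 24·0 + 22·15 + 11·(-5) = 0 + 330 - 55 = 275

275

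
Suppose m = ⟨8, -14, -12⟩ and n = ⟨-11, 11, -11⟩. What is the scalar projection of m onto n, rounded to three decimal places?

-5.774

m · n = 8·(-11) + (-14)·11 + (-12)·(-11) = -88 - 154 + 132 = -110
|n| = √(121 + 121 + 121) = √363 ≈ 19.0526
comp_n m = -110 / √363 ≈ -5.774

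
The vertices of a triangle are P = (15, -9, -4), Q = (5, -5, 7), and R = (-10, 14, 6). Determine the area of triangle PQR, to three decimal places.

PQ = (-10, 4, 11),  PR = (-25, 23, 10)
i: 4·10 - 11·23 = 40 - 253 = -213
j: 11·(-25) - (-10)·10 = -275 - (-100) = -175
k: (-10)·23 - 4·(-25) = -230 - (-100) = -130
PQ × PR = (-213, -175, -130)
|PQ × PR| = √92894 ≈ 304.7852
area = ½ · 304.7852 ≈ 152.393

152.393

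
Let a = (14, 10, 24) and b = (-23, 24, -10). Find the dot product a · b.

a · b = 14·(-23) + 10·24 + 24·(-10) = -322 + 240 - 240 = -322

-322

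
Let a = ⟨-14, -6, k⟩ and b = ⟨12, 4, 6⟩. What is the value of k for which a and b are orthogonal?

32

a · b = (-14)·12 + (-6)·4 + k·6 = -192 + 6k
Set equal to 0: 6k = 192, so k = 32.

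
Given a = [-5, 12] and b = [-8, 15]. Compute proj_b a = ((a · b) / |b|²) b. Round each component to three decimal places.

a · b = (-5)·(-8) + 12·15 = 40 + 180 = 220
|b|² = 64 + 225 = 289
proj_b a = (220/289) · (-8, 15) ≈ (-6.090, 11.419)

(-6.090, 11.419)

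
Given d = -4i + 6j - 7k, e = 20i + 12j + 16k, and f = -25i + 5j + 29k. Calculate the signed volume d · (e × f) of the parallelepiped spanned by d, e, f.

e × f:
i: 12·29 - 16·5 = 348 - 80 = 268
j: 16·(-25) - 20·29 = -400 - 580 = -980
k: 20·5 - 12·(-25) = 100 - (-300) = 400
e × f = (268, -980, 400)
d · (e × f) = (-4)·268 + 6·(-980) + (-7)·400 = -1072 - 5880 - 2800 = -9752

-9752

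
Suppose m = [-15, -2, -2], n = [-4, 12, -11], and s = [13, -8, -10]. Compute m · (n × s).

n × s:
i: 12·(-10) - (-11)·(-8) = -120 - 88 = -208
j: (-11)·13 - (-4)·(-10) = -143 - 40 = -183
k: (-4)·(-8) - 12·13 = 32 - 156 = -124
n × s = (-208, -183, -124)
m · (n × s) = (-15)·(-208) + (-2)·(-183) + (-2)·(-124) = 3120 + 366 + 248 = 3734

3734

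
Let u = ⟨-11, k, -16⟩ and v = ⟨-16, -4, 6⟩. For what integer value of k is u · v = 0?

u · v = (-11)·(-16) + k·(-4) + (-16)·6 = 80 - 4k
Set equal to 0: -4k = -80, so k = 20.

20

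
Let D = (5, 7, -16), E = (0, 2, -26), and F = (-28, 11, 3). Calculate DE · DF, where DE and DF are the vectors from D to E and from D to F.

-45

DE = E − D = (-5, -5, -10)
DF = F − D = (-33, 4, 19)
DE · DF = (-5)·(-33) + (-5)·4 + (-10)·19 = 165 - 20 - 190 = -45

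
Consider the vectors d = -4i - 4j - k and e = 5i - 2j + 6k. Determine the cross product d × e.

i: (-4)·6 - (-1)·(-2) = -24 - 2 = -26
j: (-1)·5 - (-4)·6 = -5 - (-24) = 19
k: (-4)·(-2) - (-4)·5 = 8 - (-20) = 28
d × e = (-26, 19, 28)

(-26, 19, 28)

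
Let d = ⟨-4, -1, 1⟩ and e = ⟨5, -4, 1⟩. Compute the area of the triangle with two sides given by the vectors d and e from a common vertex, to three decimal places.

i: (-1)·1 - 1·(-4) = -1 - (-4) = 3
j: 1·5 - (-4)·1 = 5 - (-4) = 9
k: (-4)·(-4) - (-1)·5 = 16 - (-5) = 21
d × e = (3, 9, 21)
|d × e| = √(3² + 9² + 21²) = √531 ≈ 23.0434
area = ½ · 23.0434 ≈ 11.522

11.522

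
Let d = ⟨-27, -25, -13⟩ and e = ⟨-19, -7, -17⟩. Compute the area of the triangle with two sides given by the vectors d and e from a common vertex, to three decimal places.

244.078

i: (-25)·(-17) - (-13)·(-7) = 425 - 91 = 334
j: (-13)·(-19) - (-27)·(-17) = 247 - 459 = -212
k: (-27)·(-7) - (-25)·(-19) = 189 - 475 = -286
d × e = (334, -212, -286)
|d × e| = √(334² + (-212)² + (-286)²) = √238296 ≈ 488.1557
area = ½ · 488.1557 ≈ 244.078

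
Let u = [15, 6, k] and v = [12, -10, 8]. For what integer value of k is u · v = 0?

u · v = 15·12 + 6·(-10) + k·8 = 120 + 8k
Set equal to 0: 8k = -120, so k = -15.

-15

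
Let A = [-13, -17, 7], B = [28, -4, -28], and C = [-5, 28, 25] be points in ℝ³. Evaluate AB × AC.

AB = (41, 13, -35)
AC = (8, 45, 18)
i: 13·18 - (-35)·45 = 234 - (-1575) = 1809
j: (-35)·8 - 41·18 = -280 - 738 = -1018
k: 41·45 - 13·8 = 1845 - 104 = 1741
AB × AC = (1809, -1018, 1741)

(1809, -1018, 1741)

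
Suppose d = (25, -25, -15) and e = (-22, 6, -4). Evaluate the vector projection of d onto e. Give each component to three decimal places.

d · e = 25·(-22) + (-25)·6 + (-15)·(-4) = -550 - 150 + 60 = -640
|e|² = 484 + 36 + 16 = 536
proj_e d = (-640/536) · (-22, 6, -4) ≈ (26.269, -7.164, 4.776)

(26.269, -7.164, 4.776)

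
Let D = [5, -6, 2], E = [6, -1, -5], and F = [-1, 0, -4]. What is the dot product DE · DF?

DE = E − D = (1, 5, -7)
DF = F − D = (-6, 6, -6)
DE · DF = 1·(-6) + 5·6 + (-7)·(-6) = -6 + 30 + 42 = 66

66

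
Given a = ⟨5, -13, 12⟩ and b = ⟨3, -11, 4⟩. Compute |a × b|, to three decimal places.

i: (-13)·4 - 12·(-11) = -52 - (-132) = 80
j: 12·3 - 5·4 = 36 - 20 = 16
k: 5·(-11) - (-13)·3 = -55 - (-39) = -16
a × b = (80, 16, -16)
|a × b| = √(80² + 16² + (-16)²) = √6912 ≈ 83.1384

83.138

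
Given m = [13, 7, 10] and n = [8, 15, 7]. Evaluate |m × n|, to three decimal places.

172.171

i: 7·7 - 10·15 = 49 - 150 = -101
j: 10·8 - 13·7 = 80 - 91 = -11
k: 13·15 - 7·8 = 195 - 56 = 139
m × n = (-101, -11, 139)
|m × n| = √((-101)² + (-11)² + 139²) = √29643 ≈ 172.1714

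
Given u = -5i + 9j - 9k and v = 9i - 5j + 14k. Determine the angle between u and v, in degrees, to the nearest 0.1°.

155.4

u · v = (-5)·9 + 9·(-5) + (-9)·14 = -45 - 45 - 126 = -216
|u|² = 25 + 81 + 81 = 187,  |u| = √187 ≈ 13.674794
|v|² = 81 + 25 + 196 = 302,  |v| = √302 ≈ 17.378147
cos θ = -216 / (13.674794 · 17.378147) ≈ -0.90893
θ = arccos(-0.90893) ≈ 155.4°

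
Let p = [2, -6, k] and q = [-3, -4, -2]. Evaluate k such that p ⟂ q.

p · q = 2·(-3) + (-6)·(-4) + k·(-2) = 18 - 2k
Set equal to 0: -2k = -18, so k = 9.

9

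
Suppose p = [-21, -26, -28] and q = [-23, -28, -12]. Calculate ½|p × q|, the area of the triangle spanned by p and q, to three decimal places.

i: (-26)·(-12) - (-28)·(-28) = 312 - 784 = -472
j: (-28)·(-23) - (-21)·(-12) = 644 - 252 = 392
k: (-21)·(-28) - (-26)·(-23) = 588 - 598 = -10
p × q = (-472, 392, -10)
|p × q| = √((-472)² + 392² + (-10)²) = √376548 ≈ 613.6351
area = ½ · 613.6351 ≈ 306.818

306.818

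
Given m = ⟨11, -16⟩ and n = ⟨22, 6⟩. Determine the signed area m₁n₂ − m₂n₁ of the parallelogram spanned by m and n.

418

11·6 - (-16)·22 = 66 - (-352) = 418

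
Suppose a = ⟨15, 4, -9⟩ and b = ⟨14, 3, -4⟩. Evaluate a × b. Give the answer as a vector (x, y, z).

(11, -66, -11)

i: 4·(-4) - (-9)·3 = -16 - (-27) = 11
j: (-9)·14 - 15·(-4) = -126 - (-60) = -66
k: 15·3 - 4·14 = 45 - 56 = -11
a × b = (11, -66, -11)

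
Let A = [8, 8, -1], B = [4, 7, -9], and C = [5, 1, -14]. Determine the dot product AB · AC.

123

AB = B − A = (-4, -1, -8)
AC = C − A = (-3, -7, -13)
AB · AC = (-4)·(-3) + (-1)·(-7) + (-8)·(-13) = 12 + 7 + 104 = 123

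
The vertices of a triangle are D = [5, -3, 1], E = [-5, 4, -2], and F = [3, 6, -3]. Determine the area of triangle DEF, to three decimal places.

DE = (-10, 7, -3),  DF = (-2, 9, -4)
i: 7·(-4) - (-3)·9 = -28 - (-27) = -1
j: (-3)·(-2) - (-10)·(-4) = 6 - 40 = -34
k: (-10)·9 - 7·(-2) = -90 - (-14) = -76
DE × DF = (-1, -34, -76)
|DE × DF| = √6933 ≈ 83.2646
area = ½ · 83.2646 ≈ 41.632

41.632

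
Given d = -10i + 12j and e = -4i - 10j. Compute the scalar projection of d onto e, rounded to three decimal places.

-7.428

d · e = (-10)·(-4) + 12·(-10) = 40 - 120 = -80
|e| = √(16 + 100) = √116 ≈ 10.7703
comp_e d = -80 / √116 ≈ -7.428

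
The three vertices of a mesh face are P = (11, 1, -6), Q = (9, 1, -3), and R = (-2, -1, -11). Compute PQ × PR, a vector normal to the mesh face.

(6, -49, 4)

PQ = (-2, 0, 3)
PR = (-13, -2, -5)
i: 0·(-5) - 3·(-2) = 0 - (-6) = 6
j: 3·(-13) - (-2)·(-5) = -39 - 10 = -49
k: (-2)·(-2) - 0·(-13) = 4 - 0 = 4
PQ × PR = (6, -49, 4)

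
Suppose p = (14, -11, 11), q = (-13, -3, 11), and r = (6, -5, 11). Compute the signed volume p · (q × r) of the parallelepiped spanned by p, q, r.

-1078

q × r:
i: (-3)·11 - 11·(-5) = -33 - (-55) = 22
j: 11·6 - (-13)·11 = 66 - (-143) = 209
k: (-13)·(-5) - (-3)·6 = 65 - (-18) = 83
q × r = (22, 209, 83)
p · (q × r) = 14·22 + (-11)·209 + 11·83 = 308 - 2299 + 913 = -1078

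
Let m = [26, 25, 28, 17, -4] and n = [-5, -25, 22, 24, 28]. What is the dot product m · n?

157

m · n = 26·(-5) + 25·(-25) + 28·22 + 17·24 + (-4)·28 = -130 - 625 + 616 + 408 - 112 = 157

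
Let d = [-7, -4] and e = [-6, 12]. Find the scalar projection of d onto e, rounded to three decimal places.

d · e = (-7)·(-6) + (-4)·12 = 42 - 48 = -6
|e| = √(36 + 144) = √180 ≈ 13.4164
comp_e d = -6 / √180 ≈ -0.447

-0.447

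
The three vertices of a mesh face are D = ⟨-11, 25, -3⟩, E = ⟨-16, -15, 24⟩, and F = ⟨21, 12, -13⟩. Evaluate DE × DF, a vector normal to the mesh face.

(751, 814, 1345)

DE = (-5, -40, 27)
DF = (32, -13, -10)
i: (-40)·(-10) - 27·(-13) = 400 - (-351) = 751
j: 27·32 - (-5)·(-10) = 864 - 50 = 814
k: (-5)·(-13) - (-40)·32 = 65 - (-1280) = 1345
DE × DF = (751, 814, 1345)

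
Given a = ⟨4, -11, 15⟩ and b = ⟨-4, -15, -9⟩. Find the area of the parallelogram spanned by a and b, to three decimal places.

i: (-11)·(-9) - 15·(-15) = 99 - (-225) = 324
j: 15·(-4) - 4·(-9) = -60 - (-36) = -24
k: 4·(-15) - (-11)·(-4) = -60 - 44 = -104
a × b = (324, -24, -104)
|a × b| = √(324² + (-24)² + (-104)²) = √116368 ≈ 341.1275

341.128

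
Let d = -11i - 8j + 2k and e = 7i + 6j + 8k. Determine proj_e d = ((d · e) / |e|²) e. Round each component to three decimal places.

(-5.121, -4.389, -5.852)

d · e = (-11)·7 + (-8)·6 + 2·8 = -77 - 48 + 16 = -109
|e|² = 49 + 36 + 64 = 149
proj_e d = (-109/149) · (7, 6, 8) ≈ (-5.121, -4.389, -5.852)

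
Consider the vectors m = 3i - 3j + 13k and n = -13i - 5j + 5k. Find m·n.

41

m · n = 3·(-13) + (-3)·(-5) + 13·5 = -39 + 15 + 65 = 41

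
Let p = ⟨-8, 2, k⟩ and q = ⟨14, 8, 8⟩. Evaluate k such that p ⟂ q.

12

p · q = (-8)·14 + 2·8 + k·8 = -96 + 8k
Set equal to 0: 8k = 96, so k = 12.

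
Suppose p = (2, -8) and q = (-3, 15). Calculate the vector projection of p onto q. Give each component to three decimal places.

(1.615, -8.077)

p · q = 2·(-3) + (-8)·15 = -6 - 120 = -126
|q|² = 9 + 225 = 234
proj_q p = (-126/234) · (-3, 15) ≈ (1.615, -8.077)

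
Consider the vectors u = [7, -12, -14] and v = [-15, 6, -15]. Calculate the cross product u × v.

i: (-12)·(-15) - (-14)·6 = 180 - (-84) = 264
j: (-14)·(-15) - 7·(-15) = 210 - (-105) = 315
k: 7·6 - (-12)·(-15) = 42 - 180 = -138
u × v = (264, 315, -138)

(264, 315, -138)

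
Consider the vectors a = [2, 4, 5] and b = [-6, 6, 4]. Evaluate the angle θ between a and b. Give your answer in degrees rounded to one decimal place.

a · b = 2·(-6) + 4·6 + 5·4 = -12 + 24 + 20 = 32
|a|² = 4 + 16 + 25 = 45,  |a| = √45 ≈ 6.708204
|b|² = 36 + 36 + 16 = 88,  |b| = √88 ≈ 9.380832
cos θ = 32 / (6.708204 · 9.380832) ≈ 0.50851
θ = arccos(0.50851) ≈ 59.4°

59.4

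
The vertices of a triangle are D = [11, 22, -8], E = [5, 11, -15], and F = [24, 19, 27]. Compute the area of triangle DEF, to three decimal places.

DE = (-6, -11, -7),  DF = (13, -3, 35)
i: (-11)·35 - (-7)·(-3) = -385 - 21 = -406
j: (-7)·13 - (-6)·35 = -91 - (-210) = 119
k: (-6)·(-3) - (-11)·13 = 18 - (-143) = 161
DE × DF = (-406, 119, 161)
|DE × DF| = √204918 ≈ 452.6787
area = ½ · 452.6787 ≈ 226.339

226.339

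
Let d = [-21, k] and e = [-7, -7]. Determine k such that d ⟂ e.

d · e = (-21)·(-7) + k·(-7) = 147 - 7k
Set equal to 0: -7k = -147, so k = 21.

21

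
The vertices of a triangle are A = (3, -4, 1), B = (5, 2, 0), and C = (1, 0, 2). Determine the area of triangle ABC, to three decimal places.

AB = (2, 6, -1),  AC = (-2, 4, 1)
i: 6·1 - (-1)·4 = 6 - (-4) = 10
j: (-1)·(-2) - 2·1 = 2 - 2 = 0
k: 2·4 - 6·(-2) = 8 - (-12) = 20
AB × AC = (10, 0, 20)
|AB × AC| = √500 ≈ 22.3607
area = ½ · 22.3607 ≈ 11.180

11.180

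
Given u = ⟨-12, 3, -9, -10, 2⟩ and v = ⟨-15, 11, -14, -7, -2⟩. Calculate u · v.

405

u · v = (-12)·(-15) + 3·11 + (-9)·(-14) + (-10)·(-7) + 2·(-2) = 180 + 33 + 126 + 70 - 4 = 405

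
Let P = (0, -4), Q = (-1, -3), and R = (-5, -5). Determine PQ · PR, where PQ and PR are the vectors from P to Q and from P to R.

4

PQ = Q − P = (-1, 1)
PR = R − P = (-5, -1)
PQ · PR = (-1)·(-5) + 1·(-1) = 5 - 1 = 4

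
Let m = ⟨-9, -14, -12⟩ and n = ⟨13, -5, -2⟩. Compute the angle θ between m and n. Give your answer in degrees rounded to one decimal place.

94.6

m · n = (-9)·13 + (-14)·(-5) + (-12)·(-2) = -117 + 70 + 24 = -23
|m|² = 81 + 196 + 144 = 421,  |m| = √421 ≈ 20.518285
|n|² = 169 + 25 + 4 = 198,  |n| = √198 ≈ 14.071247
cos θ = -23 / (20.518285 · 14.071247) ≈ -0.07966
θ = arccos(-0.07966) ≈ 94.6°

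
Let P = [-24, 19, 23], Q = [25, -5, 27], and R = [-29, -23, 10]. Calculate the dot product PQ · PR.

PQ = Q − P = (49, -24, 4)
PR = R − P = (-5, -42, -13)
PQ · PR = 49·(-5) + (-24)·(-42) + 4·(-13) = -245 + 1008 - 52 = 711

711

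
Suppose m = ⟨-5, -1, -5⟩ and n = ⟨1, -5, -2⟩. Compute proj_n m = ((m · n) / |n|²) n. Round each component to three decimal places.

(0.333, -1.667, -0.667)

m · n = (-5)·1 + (-1)·(-5) + (-5)·(-2) = -5 + 5 + 10 = 10
|n|² = 1 + 25 + 4 = 30
proj_n m = (10/30) · (1, -5, -2) ≈ (0.333, -1.667, -0.667)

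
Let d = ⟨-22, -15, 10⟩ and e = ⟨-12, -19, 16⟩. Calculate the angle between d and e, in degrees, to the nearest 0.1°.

25.4

d · e = (-22)·(-12) + (-15)·(-19) + 10·16 = 264 + 285 + 160 = 709
|d|² = 484 + 225 + 100 = 809,  |d| = √809 ≈ 28.442925
|e|² = 144 + 361 + 256 = 761,  |e| = √761 ≈ 27.586228
cos θ = 709 / (28.442925 · 27.586228) ≈ 0.90361
θ = arccos(0.90361) ≈ 25.4°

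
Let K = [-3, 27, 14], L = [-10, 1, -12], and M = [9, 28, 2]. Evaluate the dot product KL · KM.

KL = L − K = (-7, -26, -26)
KM = M − K = (12, 1, -12)
KL · KM = (-7)·12 + (-26)·1 + (-26)·(-12) = -84 - 26 + 312 = 202

202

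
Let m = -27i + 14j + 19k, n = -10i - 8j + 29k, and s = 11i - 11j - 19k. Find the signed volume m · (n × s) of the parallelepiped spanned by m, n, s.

-7149

n × s:
i: (-8)·(-19) - 29·(-11) = 152 - (-319) = 471
j: 29·11 - (-10)·(-19) = 319 - 190 = 129
k: (-10)·(-11) - (-8)·11 = 110 - (-88) = 198
n × s = (471, 129, 198)
m · (n × s) = (-27)·471 + 14·129 + 19·198 = -12717 + 1806 + 3762 = -7149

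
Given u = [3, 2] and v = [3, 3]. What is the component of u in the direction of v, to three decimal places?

u · v = 3·3 + 2·3 = 9 + 6 = 15
|v| = √(9 + 9) = √18 ≈ 4.2426
comp_v u = 15 / √18 ≈ 3.536

3.536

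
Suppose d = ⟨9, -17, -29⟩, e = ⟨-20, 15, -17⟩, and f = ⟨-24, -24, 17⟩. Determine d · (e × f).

-38453

e × f:
i: 15·17 - (-17)·(-24) = 255 - 408 = -153
j: (-17)·(-24) - (-20)·17 = 408 - (-340) = 748
k: (-20)·(-24) - 15·(-24) = 480 - (-360) = 840
e × f = (-153, 748, 840)
d · (e × f) = 9·(-153) + (-17)·748 + (-29)·840 = -1377 - 12716 - 24360 = -38453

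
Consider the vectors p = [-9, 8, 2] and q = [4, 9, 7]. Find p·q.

50

p · q = (-9)·4 + 8·9 + 2·7 = -36 + 72 + 14 = 50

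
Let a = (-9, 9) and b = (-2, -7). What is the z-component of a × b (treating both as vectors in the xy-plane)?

81

(-9)·(-7) - 9·(-2) = 63 - (-18) = 81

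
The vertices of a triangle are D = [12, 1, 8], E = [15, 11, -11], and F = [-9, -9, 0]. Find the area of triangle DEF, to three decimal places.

DE = (3, 10, -19),  DF = (-21, -10, -8)
i: 10·(-8) - (-19)·(-10) = -80 - 190 = -270
j: (-19)·(-21) - 3·(-8) = 399 - (-24) = 423
k: 3·(-10) - 10·(-21) = -30 - (-210) = 180
DE × DF = (-270, 423, 180)
|DE × DF| = √284229 ≈ 533.1313
area = ½ · 533.1313 ≈ 266.566

266.566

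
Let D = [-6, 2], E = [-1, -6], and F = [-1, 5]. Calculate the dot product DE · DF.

1

DE = E − D = (5, -8)
DF = F − D = (5, 3)
DE · DF = 5·5 + (-8)·3 = 25 - 24 = 1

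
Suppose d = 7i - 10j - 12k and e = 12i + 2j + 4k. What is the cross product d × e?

i: (-10)·4 - (-12)·2 = -40 - (-24) = -16
j: (-12)·12 - 7·4 = -144 - 28 = -172
k: 7·2 - (-10)·12 = 14 - (-120) = 134
d × e = (-16, -172, 134)

(-16, -172, 134)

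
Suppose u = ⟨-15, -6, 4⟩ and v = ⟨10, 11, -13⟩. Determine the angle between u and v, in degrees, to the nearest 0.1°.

144.6

u · v = (-15)·10 + (-6)·11 + 4·(-13) = -150 - 66 - 52 = -268
|u|² = 225 + 36 + 16 = 277,  |u| = √277 ≈ 16.643317
|v|² = 100 + 121 + 169 = 390,  |v| = √390 ≈ 19.748418
cos θ = -268 / (16.643317 · 19.748418) ≈ -0.81538
θ = arccos(-0.81538) ≈ 144.6°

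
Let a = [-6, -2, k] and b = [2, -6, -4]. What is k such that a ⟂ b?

0

a · b = (-6)·2 + (-2)·(-6) + k·(-4) = 0 - 4k
Set equal to 0: -4k = 0, so k = 0.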